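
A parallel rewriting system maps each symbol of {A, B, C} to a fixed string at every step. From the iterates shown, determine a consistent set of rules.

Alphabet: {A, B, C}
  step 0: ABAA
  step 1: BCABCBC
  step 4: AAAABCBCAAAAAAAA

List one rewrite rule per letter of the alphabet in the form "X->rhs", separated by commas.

  step 0 ⇒ step 1: ABAA ⇒ BC·A·BC·BC
    A ↦ BC
    B ↦ A
    C ↦ A  (constrained at step 1)

A->BC, B->A, C->A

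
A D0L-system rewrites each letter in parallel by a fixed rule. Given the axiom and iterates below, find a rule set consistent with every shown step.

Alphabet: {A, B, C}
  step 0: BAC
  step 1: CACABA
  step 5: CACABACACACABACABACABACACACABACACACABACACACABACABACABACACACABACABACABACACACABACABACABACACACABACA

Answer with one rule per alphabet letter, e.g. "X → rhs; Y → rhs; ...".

A->CA, B->CA, C->BA

  step 0 ⇒ step 1: BAC ⇒ CA·CA·BA
    A ↦ CA
    B ↦ CA
    C ↦ BA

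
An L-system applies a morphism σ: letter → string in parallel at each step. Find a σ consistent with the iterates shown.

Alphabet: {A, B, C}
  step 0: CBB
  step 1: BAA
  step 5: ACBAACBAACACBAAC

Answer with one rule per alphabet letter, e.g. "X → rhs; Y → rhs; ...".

A->AC, B->A, C->B

  step 0 ⇒ step 1: CBB ⇒ B·A·A
    B ↦ A
    C ↦ B
    A ↦ AC  (constrained at step 1)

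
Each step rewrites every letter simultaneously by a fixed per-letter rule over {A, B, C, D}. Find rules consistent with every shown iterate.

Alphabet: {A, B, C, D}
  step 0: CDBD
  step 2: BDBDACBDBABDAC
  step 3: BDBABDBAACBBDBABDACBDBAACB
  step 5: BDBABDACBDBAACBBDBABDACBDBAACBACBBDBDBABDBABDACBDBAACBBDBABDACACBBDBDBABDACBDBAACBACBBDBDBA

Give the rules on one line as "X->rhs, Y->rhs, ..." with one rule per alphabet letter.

  step 2 ⇒ step 3: BDBDACBDBABDAC ⇒ BD·BA·BD·BA·AC·B·BD·BA·BD·AC·BD·BA·AC·B
    A ↦ AC
    B ↦ BD
    C ↦ B
    D ↦ BA

A->AC, B->BD, C->B, D->BA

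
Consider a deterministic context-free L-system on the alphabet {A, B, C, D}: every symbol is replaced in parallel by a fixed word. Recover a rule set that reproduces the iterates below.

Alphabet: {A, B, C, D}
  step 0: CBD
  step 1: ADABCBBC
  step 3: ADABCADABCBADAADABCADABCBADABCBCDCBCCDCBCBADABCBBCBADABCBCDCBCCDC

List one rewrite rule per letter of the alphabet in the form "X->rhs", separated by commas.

A->CDC, B->BCB, C->ADA, D->BC

  step 0 ⇒ step 1: CBD ⇒ ADA·BCB·BC
    B ↦ BCB
    C ↦ ADA
    D ↦ BC
    A ↦ CDC  (constrained at step 1)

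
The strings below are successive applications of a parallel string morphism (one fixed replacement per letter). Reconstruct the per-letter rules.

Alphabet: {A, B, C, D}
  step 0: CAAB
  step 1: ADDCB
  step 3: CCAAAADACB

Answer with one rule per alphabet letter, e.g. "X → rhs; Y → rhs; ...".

A->D, B->CB, C->A, D->CC

  step 0 ⇒ step 1: CAAB ⇒ A·D·D·CB
    A ↦ D
    B ↦ CB
    C ↦ A
    D ↦ CC  (constrained at step 1)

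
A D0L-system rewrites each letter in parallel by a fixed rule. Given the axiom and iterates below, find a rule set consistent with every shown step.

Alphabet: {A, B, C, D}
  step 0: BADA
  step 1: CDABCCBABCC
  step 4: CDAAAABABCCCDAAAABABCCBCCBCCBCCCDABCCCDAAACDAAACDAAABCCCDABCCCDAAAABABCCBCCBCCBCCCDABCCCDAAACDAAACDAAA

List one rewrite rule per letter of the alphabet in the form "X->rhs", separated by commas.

  step 0 ⇒ step 1: BADA ⇒ CDA·BCC·BA·BCC
    A ↦ BCC
    B ↦ CDA
    D ↦ BA
    C ↦ A  (constrained at step 1)

A->BCC, B->CDA, C->A, D->BA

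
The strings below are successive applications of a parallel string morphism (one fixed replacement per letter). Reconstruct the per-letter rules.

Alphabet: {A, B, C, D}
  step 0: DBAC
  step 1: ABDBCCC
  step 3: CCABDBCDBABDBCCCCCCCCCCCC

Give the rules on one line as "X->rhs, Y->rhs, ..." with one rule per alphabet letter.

  step 0 ⇒ step 1: DBAC ⇒ AB·DB·C·CC
    A ↦ C
    B ↦ DB
    C ↦ CC
    D ↦ AB

A->C, B->DB, C->CC, D->AB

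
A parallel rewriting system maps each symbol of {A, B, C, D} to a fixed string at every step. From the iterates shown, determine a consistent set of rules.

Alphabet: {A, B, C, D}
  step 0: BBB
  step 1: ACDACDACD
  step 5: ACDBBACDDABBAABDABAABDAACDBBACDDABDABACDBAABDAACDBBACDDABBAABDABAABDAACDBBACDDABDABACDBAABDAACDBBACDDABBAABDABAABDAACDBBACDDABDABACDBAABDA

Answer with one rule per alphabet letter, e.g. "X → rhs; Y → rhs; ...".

  step 0 ⇒ step 1: BBB ⇒ ACD·ACD·ACD
    B ↦ ACD
    A ↦ B  (constrained at step 1)
    C ↦ AAB  (constrained at step 1)
    D ↦ DA  (constrained at step 1)

A->B, B->ACD, C->AAB, D->DA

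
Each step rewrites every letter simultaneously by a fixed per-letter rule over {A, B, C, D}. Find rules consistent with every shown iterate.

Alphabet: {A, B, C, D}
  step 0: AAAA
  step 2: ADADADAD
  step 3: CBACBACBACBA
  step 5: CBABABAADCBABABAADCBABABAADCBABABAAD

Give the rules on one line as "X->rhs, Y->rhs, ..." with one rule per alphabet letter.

A->C, B->DD, C->AD, D->BA

  step 2 ⇒ step 3: ADADADAD ⇒ C·BA·C·BA·C·BA·C·BA
    A ↦ C
    D ↦ BA
    B ↦ DD  (constrained at step 3)
    C ↦ AD  (constrained at step 3)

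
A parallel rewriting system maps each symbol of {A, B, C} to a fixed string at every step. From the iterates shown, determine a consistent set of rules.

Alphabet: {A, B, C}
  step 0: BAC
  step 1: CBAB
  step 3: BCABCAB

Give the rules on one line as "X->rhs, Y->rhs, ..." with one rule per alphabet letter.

  step 0 ⇒ step 1: BAC ⇒ C·B·AB
    A ↦ B
    B ↦ C
    C ↦ AB

A->B, B->C, C->AB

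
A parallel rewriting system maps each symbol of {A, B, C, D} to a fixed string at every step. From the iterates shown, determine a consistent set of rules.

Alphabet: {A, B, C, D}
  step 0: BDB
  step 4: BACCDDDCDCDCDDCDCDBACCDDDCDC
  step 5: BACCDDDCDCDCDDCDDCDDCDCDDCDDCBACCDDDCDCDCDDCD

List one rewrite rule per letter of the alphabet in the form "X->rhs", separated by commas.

  step 4 ⇒ step 5: BACCDDDCDCDCDDCDCDBACCDDDCDC ⇒ BA·CC·D·D·DC·DC·DC·D·DC·D·DC·D·DC·DC·D·DC·D·DC·BA·CC·D·D·DC·DC·DC·D·DC·D
    A ↦ CC
    B ↦ BA
    C ↦ D
    D ↦ DC

A->CC, B->BA, C->D, D->DC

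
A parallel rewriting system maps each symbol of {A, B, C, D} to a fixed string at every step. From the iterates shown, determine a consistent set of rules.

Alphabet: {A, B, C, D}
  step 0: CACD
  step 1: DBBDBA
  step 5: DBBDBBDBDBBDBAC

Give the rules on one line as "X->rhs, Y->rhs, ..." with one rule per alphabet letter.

A->B, B->C, C->DB, D->A

  step 0 ⇒ step 1: CACD ⇒ DB·B·DB·A
    A ↦ B
    C ↦ DB
    D ↦ A
    B ↦ C  (constrained at step 1)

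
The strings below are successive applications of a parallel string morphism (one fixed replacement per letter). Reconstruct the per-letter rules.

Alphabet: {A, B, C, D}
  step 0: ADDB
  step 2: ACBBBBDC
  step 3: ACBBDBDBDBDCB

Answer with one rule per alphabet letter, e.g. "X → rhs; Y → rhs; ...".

  step 2 ⇒ step 3: ACBBBBDC ⇒ AC·B·BD·BD·BD·BD·C·B
    A ↦ AC
    B ↦ BD
    C ↦ B
    D ↦ C

A->AC, B->BD, C->B, D->C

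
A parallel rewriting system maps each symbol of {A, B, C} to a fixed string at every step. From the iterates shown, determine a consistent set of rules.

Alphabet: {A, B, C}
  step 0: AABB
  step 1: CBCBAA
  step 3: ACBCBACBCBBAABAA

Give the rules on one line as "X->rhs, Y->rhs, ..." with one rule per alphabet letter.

A->CB, B->A, C->BA

  step 0 ⇒ step 1: AABB ⇒ CB·CB·A·A
    A ↦ CB
    B ↦ A
    C ↦ BA  (constrained at step 1)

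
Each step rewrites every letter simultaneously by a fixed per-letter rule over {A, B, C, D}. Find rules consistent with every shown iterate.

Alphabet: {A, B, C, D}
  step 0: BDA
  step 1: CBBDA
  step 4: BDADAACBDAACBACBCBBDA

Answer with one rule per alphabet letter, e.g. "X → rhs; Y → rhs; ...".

A->DA, B->CB, C->A, D->B

  step 0 ⇒ step 1: BDA ⇒ CB·B·DA
    A ↦ DA
    B ↦ CB
    D ↦ B
    C ↦ A  (constrained at step 1)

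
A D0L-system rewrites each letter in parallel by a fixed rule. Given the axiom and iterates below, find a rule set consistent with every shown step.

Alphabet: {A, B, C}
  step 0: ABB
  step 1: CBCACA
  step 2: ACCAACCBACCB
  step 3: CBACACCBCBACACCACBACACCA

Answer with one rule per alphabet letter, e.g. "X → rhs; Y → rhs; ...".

  step 2 ⇒ step 3: ACCAACCBACCB ⇒ CB·AC·AC·CB·CB·AC·AC·CA·CB·AC·AC·CA
    A ↦ CB
    B ↦ CA
    C ↦ AC

A->CB, B->CA, C->AC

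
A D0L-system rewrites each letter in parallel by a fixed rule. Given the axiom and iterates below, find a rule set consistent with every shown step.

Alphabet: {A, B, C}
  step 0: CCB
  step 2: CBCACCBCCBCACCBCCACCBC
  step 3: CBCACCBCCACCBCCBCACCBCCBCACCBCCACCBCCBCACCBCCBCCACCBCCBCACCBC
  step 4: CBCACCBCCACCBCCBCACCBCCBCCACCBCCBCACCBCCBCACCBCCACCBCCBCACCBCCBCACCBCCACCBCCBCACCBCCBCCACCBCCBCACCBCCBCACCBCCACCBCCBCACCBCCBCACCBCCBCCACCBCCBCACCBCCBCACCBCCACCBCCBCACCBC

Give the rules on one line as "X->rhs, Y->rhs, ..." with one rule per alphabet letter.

A->CAC, B->AC, C->CBC

  step 3 ⇒ step 4: CBCACCBCCACCBCCBCACCBCCBCACCBCCACCBCCBCACCBCCBCCACCBCCBCACCBC ⇒ CBC·AC·CBC·CAC·CBC·CBC·AC·CBC·CBC·CAC·CBC·CBC·AC·CBC·CBC·AC·CBC·CAC·CBC·CBC·AC·CBC·CBC·AC·CBC·CAC·CBC·CBC·AC·CBC·CBC·CAC·CBC·CBC·AC·CBC·CBC·AC·CBC·CAC·CBC·CBC·AC·CBC·CBC·AC·CBC·CBC·CAC·CBC·CBC·AC·CBC·CBC·AC·CBC·CAC·CBC·CBC·AC·CBC
    A ↦ CAC
    B ↦ AC
    C ↦ CBC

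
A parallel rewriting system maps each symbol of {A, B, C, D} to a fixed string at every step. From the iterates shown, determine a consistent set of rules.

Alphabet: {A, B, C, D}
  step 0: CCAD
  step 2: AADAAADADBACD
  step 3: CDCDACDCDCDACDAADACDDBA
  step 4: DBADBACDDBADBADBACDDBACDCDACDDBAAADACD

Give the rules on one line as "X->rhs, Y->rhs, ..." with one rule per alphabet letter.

A->CD, B->ADA, C->DB, D->A

  step 3 ⇒ step 4: CDCDACDCDCDACDAADACDDBA ⇒ DB·A·DB·A·CD·DB·A·DB·A·DB·A·CD·DB·A·CD·CD·A·CD·DB·A·A·ADA·CD
    A ↦ CD
    B ↦ ADA
    C ↦ DB
    D ↦ A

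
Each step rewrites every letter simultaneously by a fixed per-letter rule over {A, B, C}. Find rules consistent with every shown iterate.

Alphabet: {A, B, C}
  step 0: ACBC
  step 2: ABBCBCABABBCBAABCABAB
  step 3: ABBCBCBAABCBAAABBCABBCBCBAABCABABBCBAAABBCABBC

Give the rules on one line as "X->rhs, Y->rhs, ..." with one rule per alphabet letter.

  step 2 ⇒ step 3: ABBCBCABABBCBAABCABAB ⇒ AB·BC·BC·BAA·BC·BAA·AB·BC·AB·BC·BC·BAA·BC·AB·AB·BC·BAA·AB·BC·AB·BC
    A ↦ AB
    B ↦ BC
    C ↦ BAA

A->AB, B->BC, C->BAA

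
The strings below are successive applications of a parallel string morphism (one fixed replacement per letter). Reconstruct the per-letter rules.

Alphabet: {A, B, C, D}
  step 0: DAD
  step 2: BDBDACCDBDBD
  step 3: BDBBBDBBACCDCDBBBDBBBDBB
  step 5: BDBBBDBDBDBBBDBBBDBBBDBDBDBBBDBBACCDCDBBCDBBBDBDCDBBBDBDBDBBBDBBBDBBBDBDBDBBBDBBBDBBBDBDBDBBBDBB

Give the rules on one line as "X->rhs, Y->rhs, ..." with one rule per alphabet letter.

  step 2 ⇒ step 3: BDBDACCDBDBD ⇒ BD·BB·BD·BB·AC·CD·CD·BB·BD·BB·BD·BB
    A ↦ AC
    B ↦ BD
    C ↦ CD
    D ↦ BB

A->AC, B->BD, C->CD, D->BB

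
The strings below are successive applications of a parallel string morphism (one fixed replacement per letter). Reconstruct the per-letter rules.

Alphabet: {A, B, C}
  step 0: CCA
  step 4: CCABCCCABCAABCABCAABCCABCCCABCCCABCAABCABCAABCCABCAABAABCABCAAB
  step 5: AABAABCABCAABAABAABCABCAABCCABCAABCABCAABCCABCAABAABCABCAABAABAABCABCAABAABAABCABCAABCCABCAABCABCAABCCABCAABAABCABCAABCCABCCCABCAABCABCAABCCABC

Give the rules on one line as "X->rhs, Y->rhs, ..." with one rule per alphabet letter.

A->C, B->ABC, C->AAB

  step 4 ⇒ step 5: CCABCCCABCAABCABCAABCCABCCCABCCCABCAABCABCAABCCABCAABAABCABCAAB ⇒ AAB·AAB·C·ABC·AAB·AAB·AAB·C·ABC·AAB·C·C·ABC·AAB·C·ABC·AAB·C·C·ABC·AAB·AAB·C·ABC·AAB·AAB·AAB·C·ABC·AAB·AAB·AAB·C·ABC·AAB·C·C·ABC·AAB·C·ABC·AAB·C·C·ABC·AAB·AAB·C·ABC·AAB·C·C·ABC·C·C·ABC·AAB·C·ABC·AAB·C·C·ABC
    A ↦ C
    B ↦ ABC
    C ↦ AAB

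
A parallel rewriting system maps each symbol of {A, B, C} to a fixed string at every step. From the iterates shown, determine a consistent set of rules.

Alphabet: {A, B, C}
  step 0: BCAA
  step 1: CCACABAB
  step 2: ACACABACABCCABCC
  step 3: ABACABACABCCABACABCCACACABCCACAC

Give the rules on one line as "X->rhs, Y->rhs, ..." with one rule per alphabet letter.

  step 2 ⇒ step 3: ACACABACABCCABCC ⇒ AB·AC·AB·AC·AB·CC·AB·AC·AB·CC·AC·AC·AB·CC·AC·AC
    A ↦ AB
    B ↦ CC
    C ↦ AC

A->AB, B->CC, C->AC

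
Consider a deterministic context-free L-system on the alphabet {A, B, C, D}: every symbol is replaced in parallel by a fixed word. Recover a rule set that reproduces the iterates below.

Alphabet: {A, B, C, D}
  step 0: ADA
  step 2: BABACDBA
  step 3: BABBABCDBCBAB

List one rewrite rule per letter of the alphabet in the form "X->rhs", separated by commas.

A->B, B->BA, C->CD, D->BC

  step 2 ⇒ step 3: BABACDBA ⇒ BA·B·BA·B·CD·BC·BA·B
    A ↦ B
    B ↦ BA
    C ↦ CD
    D ↦ BC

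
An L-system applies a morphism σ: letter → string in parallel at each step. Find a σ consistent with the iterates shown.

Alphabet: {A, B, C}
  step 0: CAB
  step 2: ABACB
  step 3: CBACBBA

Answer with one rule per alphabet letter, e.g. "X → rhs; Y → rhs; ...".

  step 2 ⇒ step 3: ABACB ⇒ CB·A·CB·B·A
    A ↦ CB
    B ↦ A
    C ↦ B

A->CB, B->A, C->B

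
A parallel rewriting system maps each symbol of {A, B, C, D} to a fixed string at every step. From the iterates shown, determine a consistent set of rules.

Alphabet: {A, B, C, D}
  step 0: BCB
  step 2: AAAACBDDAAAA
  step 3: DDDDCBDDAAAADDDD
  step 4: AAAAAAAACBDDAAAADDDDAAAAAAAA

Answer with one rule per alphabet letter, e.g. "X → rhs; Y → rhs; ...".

A->D, B->DD, C->CB, D->AA

  step 3 ⇒ step 4: DDDDCBDDAAAADDDD ⇒ AA·AA·AA·AA·CB·DD·AA·AA·D·D·D·D·AA·AA·AA·AA
    A ↦ D
    B ↦ DD
    C ↦ CB
    D ↦ AA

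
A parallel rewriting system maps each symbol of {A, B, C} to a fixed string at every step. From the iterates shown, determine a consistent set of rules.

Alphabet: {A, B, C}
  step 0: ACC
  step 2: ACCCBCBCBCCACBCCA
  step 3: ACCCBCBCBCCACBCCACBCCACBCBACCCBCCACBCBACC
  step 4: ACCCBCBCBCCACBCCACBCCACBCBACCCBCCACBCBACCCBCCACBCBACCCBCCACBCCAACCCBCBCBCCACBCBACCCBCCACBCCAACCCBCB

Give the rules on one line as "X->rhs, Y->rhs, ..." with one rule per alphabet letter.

  step 3 ⇒ step 4: ACCCBCBCBCCACBCCACBCCACBCBACCCBCCACBCBACC ⇒ ACC·CB·CB·CB·CCA·CB·CCA·CB·CCA·CB·CB·ACC·CB·CCA·CB·CB·ACC·CB·CCA·CB·CB·ACC·CB·CCA·CB·CCA·ACC·CB·CB·CB·CCA·CB·CB·ACC·CB·CCA·CB·CCA·ACC·CB·CB
    A ↦ ACC
    B ↦ CCA
    C ↦ CB

A->ACC, B->CCA, C->CB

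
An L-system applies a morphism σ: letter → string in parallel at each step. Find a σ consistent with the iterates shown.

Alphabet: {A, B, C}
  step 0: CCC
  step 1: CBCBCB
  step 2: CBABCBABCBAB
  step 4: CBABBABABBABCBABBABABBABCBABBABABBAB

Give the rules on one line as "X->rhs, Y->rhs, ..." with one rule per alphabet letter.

A->B, B->AB, C->CB

  step 1 ⇒ step 2: CBCBCB ⇒ CB·AB·CB·AB·CB·AB
    B ↦ AB
    C ↦ CB
    A ↦ B  (constrained at step 2)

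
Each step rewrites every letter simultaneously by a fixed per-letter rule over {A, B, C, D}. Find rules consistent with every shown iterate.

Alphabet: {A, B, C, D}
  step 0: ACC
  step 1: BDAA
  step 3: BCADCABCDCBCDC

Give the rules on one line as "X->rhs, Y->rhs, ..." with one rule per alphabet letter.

A->BD, B->BC, C->A, D->DC

  step 0 ⇒ step 1: ACC ⇒ BD·A·A
    A ↦ BD
    C ↦ A
    B ↦ BC  (constrained at step 1)
    D ↦ DC  (constrained at step 1)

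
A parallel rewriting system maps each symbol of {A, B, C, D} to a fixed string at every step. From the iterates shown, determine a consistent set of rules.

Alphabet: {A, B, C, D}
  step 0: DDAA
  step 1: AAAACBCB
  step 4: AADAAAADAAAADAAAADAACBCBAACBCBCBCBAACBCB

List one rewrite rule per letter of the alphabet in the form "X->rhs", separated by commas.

A->CB, B->D, C->DB, D->AA

  step 0 ⇒ step 1: DDAA ⇒ AA·AA·CB·CB
    A ↦ CB
    D ↦ AA
    B ↦ D  (constrained at step 1)
    C ↦ DB  (constrained at step 1)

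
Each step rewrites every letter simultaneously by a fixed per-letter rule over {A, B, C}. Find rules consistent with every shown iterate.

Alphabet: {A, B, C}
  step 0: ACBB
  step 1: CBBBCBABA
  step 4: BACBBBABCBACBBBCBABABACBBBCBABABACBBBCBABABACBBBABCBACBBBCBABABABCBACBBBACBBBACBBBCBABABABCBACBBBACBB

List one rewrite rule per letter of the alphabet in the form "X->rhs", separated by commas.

A->CBB, B->BA, C->BC

  step 0 ⇒ step 1: ACBB ⇒ CBB·BC·BA·BA
    A ↦ CBB
    B ↦ BA
    C ↦ BC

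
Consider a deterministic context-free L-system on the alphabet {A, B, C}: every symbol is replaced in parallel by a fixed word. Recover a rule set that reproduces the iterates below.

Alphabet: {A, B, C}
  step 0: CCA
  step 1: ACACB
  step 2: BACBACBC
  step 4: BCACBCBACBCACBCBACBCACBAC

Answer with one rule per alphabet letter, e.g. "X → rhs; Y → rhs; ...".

  step 1 ⇒ step 2: ACACB ⇒ B·AC·B·AC·BC
    A ↦ B
    B ↦ BC
    C ↦ AC

A->B, B->BC, C->AC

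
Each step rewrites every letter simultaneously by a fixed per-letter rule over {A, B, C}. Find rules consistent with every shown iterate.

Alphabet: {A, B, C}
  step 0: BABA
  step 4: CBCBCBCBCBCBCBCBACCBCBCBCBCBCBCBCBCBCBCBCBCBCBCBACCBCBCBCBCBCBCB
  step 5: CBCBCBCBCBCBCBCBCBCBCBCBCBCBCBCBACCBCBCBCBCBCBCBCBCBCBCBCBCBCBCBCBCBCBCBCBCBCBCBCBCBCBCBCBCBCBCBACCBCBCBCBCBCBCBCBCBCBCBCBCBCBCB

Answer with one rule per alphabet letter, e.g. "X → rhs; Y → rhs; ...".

A->AC, B->CB, C->CB

  step 4 ⇒ step 5: CBCBCBCBCBCBCBCBACCBCBCBCBCBCBCBCBCBCBCBCBCBCBCBACCBCBCBCBCBCBCB ⇒ CB·CB·CB·CB·CB·CB·CB·CB·CB·CB·CB·CB·CB·CB·CB·CB·AC·CB·CB·CB·CB·CB·CB·CB·CB·CB·CB·CB·CB·CB·CB·CB·CB·CB·CB·CB·CB·CB·CB·CB·CB·CB·CB·CB·CB·CB·CB·CB·AC·CB·CB·CB·CB·CB·CB·CB·CB·CB·CB·CB·CB·CB·CB·CB
    A ↦ AC
    B ↦ CB
    C ↦ CB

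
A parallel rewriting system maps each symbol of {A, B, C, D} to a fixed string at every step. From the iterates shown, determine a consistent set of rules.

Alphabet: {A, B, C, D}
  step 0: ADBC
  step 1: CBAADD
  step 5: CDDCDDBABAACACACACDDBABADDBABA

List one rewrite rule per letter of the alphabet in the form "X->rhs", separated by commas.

A->C, B->A, C->DD, D->BA

  step 0 ⇒ step 1: ADBC ⇒ C·BA·A·DD
    A ↦ C
    B ↦ A
    C ↦ DD
    D ↦ BA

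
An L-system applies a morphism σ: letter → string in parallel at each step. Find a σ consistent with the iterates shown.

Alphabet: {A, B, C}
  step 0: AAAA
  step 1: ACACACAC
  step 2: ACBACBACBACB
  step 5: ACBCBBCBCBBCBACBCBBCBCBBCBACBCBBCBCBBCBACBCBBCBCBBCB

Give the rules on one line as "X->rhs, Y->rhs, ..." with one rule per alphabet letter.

  step 1 ⇒ step 2: ACACACAC ⇒ AC·B·AC·B·AC·B·AC·B
    A ↦ AC
    C ↦ B
    B ↦ CB  (constrained at step 2)

A->AC, B->CB, C->B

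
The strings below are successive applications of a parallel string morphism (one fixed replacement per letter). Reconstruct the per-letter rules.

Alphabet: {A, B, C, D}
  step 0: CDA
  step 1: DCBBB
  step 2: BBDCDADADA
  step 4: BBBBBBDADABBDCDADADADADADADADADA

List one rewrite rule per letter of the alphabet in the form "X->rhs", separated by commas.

A->B, B->DA, C->DC, D->BB

  step 1 ⇒ step 2: DCBBB ⇒ BB·DC·DA·DA·DA
    B ↦ DA
    C ↦ DC
    D ↦ BB
  step 0 ⇒ step 1: CDA ⇒ DC·BB·B
    A ↦ B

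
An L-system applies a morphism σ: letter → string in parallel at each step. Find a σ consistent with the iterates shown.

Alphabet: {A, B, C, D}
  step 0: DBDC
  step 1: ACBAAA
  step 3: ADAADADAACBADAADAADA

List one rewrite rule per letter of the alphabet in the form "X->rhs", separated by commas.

A->AD, B->CB, C->AA, D->A

  step 0 ⇒ step 1: DBDC ⇒ A·CB·A·AA
    B ↦ CB
    C ↦ AA
    D ↦ A
    A ↦ AD  (constrained at step 1)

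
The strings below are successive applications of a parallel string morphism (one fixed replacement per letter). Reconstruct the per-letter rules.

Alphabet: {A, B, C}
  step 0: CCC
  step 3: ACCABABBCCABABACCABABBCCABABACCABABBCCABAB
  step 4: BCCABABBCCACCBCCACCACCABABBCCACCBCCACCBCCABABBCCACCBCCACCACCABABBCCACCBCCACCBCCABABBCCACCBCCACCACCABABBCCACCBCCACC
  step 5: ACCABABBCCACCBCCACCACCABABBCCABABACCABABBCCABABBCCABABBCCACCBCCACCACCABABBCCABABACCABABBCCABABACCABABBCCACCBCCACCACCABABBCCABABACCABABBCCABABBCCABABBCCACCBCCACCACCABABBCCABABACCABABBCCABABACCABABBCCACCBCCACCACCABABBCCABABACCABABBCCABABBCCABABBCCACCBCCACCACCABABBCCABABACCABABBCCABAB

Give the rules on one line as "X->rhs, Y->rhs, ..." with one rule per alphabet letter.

  step 4 ⇒ step 5: BCCABABBCCACCBCCACCACCABABBCCACCBCCACCBCCABABBCCACCBCCACCACCABABBCCACCBCCACCBCCABABBCCACCBCCACCACCABABBCCACCBCCACC ⇒ ACC·AB·AB·BCC·ACC·BCC·ACC·ACC·AB·AB·BCC·AB·AB·ACC·AB·AB·BCC·AB·AB·BCC·AB·AB·BCC·ACC·BCC·ACC·ACC·AB·AB·BCC·AB·AB·ACC·AB·AB·BCC·AB·AB·ACC·AB·AB·BCC·ACC·BCC·ACC·ACC·AB·AB·BCC·AB·AB·ACC·AB·AB·BCC·AB·AB·BCC·AB·AB·BCC·ACC·BCC·ACC·ACC·AB·AB·BCC·AB·AB·ACC·AB·AB·BCC·AB·AB·ACC·AB·AB·BCC·ACC·BCC·ACC·ACC·AB·AB·BCC·AB·AB·ACC·AB·AB·BCC·AB·AB·BCC·AB·AB·BCC·ACC·BCC·ACC·ACC·AB·AB·BCC·AB·AB·ACC·AB·AB·BCC·AB·AB
    A ↦ BCC
    B ↦ ACC
    C ↦ AB

A->BCC, B->ACC, C->AB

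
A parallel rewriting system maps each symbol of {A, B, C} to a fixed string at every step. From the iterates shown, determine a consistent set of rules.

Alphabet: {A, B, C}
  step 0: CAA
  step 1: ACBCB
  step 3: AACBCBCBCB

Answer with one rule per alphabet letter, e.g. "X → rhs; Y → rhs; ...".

  step 0 ⇒ step 1: CAA ⇒ A·CB·CB
    A ↦ CB
    C ↦ A
    B ↦ A  (constrained at step 1)

A->CB, B->A, C->A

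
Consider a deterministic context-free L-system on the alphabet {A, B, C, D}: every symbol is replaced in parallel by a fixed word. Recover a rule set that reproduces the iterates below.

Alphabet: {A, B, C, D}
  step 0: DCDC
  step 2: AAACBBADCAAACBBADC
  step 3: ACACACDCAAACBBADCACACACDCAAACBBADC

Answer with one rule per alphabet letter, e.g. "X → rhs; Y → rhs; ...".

  step 2 ⇒ step 3: AAACBBADCAAACBBADC ⇒ AC·AC·AC·DC·A·A·AC·BBA·DC·AC·AC·AC·DC·A·A·AC·BBA·DC
    A ↦ AC
    B ↦ A
    C ↦ DC
    D ↦ BBA

A->AC, B->A, C->DC, D->BBA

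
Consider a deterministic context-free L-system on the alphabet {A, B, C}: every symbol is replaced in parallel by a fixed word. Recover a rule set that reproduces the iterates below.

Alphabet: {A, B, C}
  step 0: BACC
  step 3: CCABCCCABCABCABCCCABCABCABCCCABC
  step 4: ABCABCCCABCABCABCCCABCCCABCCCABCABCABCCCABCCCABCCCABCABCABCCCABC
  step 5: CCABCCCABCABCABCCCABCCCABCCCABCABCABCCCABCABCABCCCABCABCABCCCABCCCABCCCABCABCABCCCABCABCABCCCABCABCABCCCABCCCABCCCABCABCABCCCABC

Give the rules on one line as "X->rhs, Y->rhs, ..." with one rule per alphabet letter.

A->C, B->C, C->ABC

  step 4 ⇒ step 5: ABCABCCCABCABCABCCCABCCCABCCCABCABCABCCCABCCCABCCCABCABCABCCCABC ⇒ C·C·ABC·C·C·ABC·ABC·ABC·C·C·ABC·C·C·ABC·C·C·ABC·ABC·ABC·C·C·ABC·ABC·ABC·C·C·ABC·ABC·ABC·C·C·ABC·C·C·ABC·C·C·ABC·ABC·ABC·C·C·ABC·ABC·ABC·C·C·ABC·ABC·ABC·C·C·ABC·C·C·ABC·C·C·ABC·ABC·ABC·C·C·ABC
    A ↦ C
    B ↦ C
    C ↦ ABC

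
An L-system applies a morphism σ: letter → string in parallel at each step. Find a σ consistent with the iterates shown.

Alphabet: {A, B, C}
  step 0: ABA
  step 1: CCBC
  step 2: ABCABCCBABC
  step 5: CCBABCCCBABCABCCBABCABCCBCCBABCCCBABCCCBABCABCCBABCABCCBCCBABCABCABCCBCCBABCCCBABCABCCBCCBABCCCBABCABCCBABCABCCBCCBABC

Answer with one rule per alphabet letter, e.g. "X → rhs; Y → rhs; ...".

A->C, B->CB, C->ABC

  step 1 ⇒ step 2: CCBC ⇒ ABC·ABC·CB·ABC
    B ↦ CB
    C ↦ ABC
  step 0 ⇒ step 1: ABA ⇒ C·CB·C
    A ↦ C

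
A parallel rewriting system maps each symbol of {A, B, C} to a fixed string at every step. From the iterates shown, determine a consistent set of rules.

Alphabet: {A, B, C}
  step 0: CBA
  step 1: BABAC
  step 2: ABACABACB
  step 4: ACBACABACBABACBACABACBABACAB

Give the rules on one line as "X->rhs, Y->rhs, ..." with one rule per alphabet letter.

A->AC, B->AB, C->B

  step 1 ⇒ step 2: BABAC ⇒ AB·AC·AB·AC·B
    A ↦ AC
    B ↦ AB
    C ↦ B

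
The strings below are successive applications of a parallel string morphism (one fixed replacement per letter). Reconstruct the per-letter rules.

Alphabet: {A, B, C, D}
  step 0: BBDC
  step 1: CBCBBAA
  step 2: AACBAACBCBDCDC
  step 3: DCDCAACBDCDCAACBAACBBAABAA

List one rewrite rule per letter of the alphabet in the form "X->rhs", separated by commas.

  step 2 ⇒ step 3: AACBAACBCBDCDC ⇒ DC·DC·AA·CB·DC·DC·AA·CB·AA·CB·B·AA·B·AA
    A ↦ DC
    B ↦ CB
    C ↦ AA
    D ↦ B

A->DC, B->CB, C->AA, D->B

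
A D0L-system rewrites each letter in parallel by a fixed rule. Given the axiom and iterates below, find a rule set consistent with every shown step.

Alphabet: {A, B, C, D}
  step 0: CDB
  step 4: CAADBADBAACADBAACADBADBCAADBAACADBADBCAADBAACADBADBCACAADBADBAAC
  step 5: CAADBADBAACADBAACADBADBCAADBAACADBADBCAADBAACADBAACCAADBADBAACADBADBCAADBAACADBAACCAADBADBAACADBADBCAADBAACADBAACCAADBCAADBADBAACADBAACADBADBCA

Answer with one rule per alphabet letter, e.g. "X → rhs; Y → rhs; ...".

A->ADB, B->C, C->CA, D->AA

  step 4 ⇒ step 5: CAADBADBAACADBAACADBADBCAADBAACADBADBCAADBAACADBADBCACAADBADBAAC ⇒ CA·ADB·ADB·AA·C·ADB·AA·C·ADB·ADB·CA·ADB·AA·C·ADB·ADB·CA·ADB·AA·C·ADB·AA·C·CA·ADB·ADB·AA·C·ADB·ADB·CA·ADB·AA·C·ADB·AA·C·CA·ADB·ADB·AA·C·ADB·ADB·CA·ADB·AA·C·ADB·AA·C·CA·ADB·CA·ADB·ADB·AA·C·ADB·AA·C·ADB·ADB·CA
    A ↦ ADB
    B ↦ C
    C ↦ CA
    D ↦ AA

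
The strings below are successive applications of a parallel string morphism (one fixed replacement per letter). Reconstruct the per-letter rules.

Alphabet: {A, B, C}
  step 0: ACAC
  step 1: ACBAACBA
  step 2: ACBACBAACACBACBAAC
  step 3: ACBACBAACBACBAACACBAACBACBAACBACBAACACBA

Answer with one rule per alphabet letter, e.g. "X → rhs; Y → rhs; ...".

  step 2 ⇒ step 3: ACBACBAACACBACBAAC ⇒ AC·BA·CBA·AC·BA·CBA·AC·AC·BA·AC·BA·CBA·AC·BA·CBA·AC·AC·BA
    A ↦ AC
    B ↦ CBA
    C ↦ BA

A->AC, B->CBA, C->BA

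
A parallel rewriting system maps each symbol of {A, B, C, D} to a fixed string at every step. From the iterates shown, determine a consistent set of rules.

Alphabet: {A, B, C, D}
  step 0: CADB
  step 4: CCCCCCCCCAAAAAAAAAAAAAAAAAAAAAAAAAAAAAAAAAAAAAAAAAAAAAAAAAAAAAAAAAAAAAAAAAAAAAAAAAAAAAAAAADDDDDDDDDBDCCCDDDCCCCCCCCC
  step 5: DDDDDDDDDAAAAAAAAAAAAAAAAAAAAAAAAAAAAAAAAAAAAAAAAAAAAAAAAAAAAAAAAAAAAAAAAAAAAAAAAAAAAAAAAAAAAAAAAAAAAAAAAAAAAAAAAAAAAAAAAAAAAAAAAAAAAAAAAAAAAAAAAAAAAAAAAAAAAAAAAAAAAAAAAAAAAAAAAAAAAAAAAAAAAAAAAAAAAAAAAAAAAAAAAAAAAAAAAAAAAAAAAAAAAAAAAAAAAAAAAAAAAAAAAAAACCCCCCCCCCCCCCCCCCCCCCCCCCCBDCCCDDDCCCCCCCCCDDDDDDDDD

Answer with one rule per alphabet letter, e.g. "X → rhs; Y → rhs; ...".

  step 4 ⇒ step 5: CCCCCCCCCAAAAAAAAAAAAAAAAAAAAAAAAAAAAAAAAAAAAAAAAAAAAAAAAAAAAAAAAAAAAAAAAAAAAAAAAAAAAAAAAADDDDDDDDDBDCCCDDDCCCCCCCCC ⇒ D·D·D·D·D·D·D·D·D·AAA·AAA·AAA·AAA·AAA·AAA·AAA·AAA·AAA·AAA·AAA·AAA·AAA·AAA·AAA·AAA·AAA·AAA·AAA·AAA·AAA·AAA·AAA·AAA·AAA·AAA·AAA·AAA·AAA·AAA·AAA·AAA·AAA·AAA·AAA·AAA·AAA·AAA·AAA·AAA·AAA·AAA·AAA·AAA·AAA·AAA·AAA·AAA·AAA·AAA·AAA·AAA·AAA·AAA·AAA·AAA·AAA·AAA·AAA·AAA·AAA·AAA·AAA·AAA·AAA·AAA·AAA·AAA·AAA·AAA·AAA·AAA·AAA·AAA·AAA·AAA·AAA·AAA·AAA·AAA·AAA·CCC·CCC·CCC·CCC·CCC·CCC·CCC·CCC·CCC·BD·CCC·D·D·D·CCC·CCC·CCC·D·D·D·D·D·D·D·D·D
    A ↦ AAA
    B ↦ BD
    C ↦ D
    D ↦ CCC

A->AAA, B->BD, C->D, D->CCC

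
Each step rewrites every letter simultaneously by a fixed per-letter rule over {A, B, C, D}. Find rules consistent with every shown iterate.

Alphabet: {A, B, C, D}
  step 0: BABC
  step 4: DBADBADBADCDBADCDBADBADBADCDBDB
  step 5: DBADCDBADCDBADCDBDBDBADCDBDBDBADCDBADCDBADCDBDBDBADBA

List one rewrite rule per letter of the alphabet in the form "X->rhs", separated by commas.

A->DC, B->A, C->DB, D->DB

  step 4 ⇒ step 5: DBADBADBADCDBADCDBADBADBADCDBDB ⇒ DB·A·DC·DB·A·DC·DB·A·DC·DB·DB·DB·A·DC·DB·DB·DB·A·DC·DB·A·DC·DB·A·DC·DB·DB·DB·A·DB·A
    A ↦ DC
    B ↦ A
    C ↦ DB
    D ↦ DB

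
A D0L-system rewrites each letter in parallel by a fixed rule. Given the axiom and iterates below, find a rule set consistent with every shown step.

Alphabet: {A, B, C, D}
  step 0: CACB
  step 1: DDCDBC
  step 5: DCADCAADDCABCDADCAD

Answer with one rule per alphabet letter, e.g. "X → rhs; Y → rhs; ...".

  step 0 ⇒ step 1: CACB ⇒ D·DC·D·BC
    A ↦ DC
    B ↦ BC
    C ↦ D
    D ↦ A  (constrained at step 1)

A->DC, B->BC, C->D, D->A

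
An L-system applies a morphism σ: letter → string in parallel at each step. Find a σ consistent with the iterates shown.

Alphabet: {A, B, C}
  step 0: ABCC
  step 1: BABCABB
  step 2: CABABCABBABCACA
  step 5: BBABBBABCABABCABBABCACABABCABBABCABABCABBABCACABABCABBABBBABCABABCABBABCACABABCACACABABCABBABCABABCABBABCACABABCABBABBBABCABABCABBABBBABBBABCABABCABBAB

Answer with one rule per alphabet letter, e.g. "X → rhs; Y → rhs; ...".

A->BAB, B->CA, C->B

  step 1 ⇒ step 2: BABCABB ⇒ CA·BAB·CA·B·BAB·CA·CA
    A ↦ BAB
    B ↦ CA
    C ↦ B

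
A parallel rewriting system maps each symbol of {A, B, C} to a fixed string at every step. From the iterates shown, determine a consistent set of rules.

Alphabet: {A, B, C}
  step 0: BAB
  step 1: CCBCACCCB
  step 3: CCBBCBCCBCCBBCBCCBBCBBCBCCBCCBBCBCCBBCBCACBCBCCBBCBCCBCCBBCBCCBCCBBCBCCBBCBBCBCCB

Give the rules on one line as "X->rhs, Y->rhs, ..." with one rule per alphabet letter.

A->CAC, B->CCB, C->BCB

  step 0 ⇒ step 1: BAB ⇒ CCB·CAC·CCB
    A ↦ CAC
    B ↦ CCB
    C ↦ BCB  (constrained at step 1)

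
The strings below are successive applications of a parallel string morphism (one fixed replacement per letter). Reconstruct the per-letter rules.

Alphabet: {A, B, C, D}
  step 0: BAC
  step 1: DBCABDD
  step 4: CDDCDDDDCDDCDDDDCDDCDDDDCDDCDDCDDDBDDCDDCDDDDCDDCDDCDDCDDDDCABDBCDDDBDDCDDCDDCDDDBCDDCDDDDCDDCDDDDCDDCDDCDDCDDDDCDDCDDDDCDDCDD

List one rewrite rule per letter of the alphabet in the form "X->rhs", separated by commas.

A->CAB, B->DB, C->DD, D->CDD

  step 0 ⇒ step 1: BAC ⇒ DB·CAB·DD
    A ↦ CAB
    B ↦ DB
    C ↦ DD
    D ↦ CDD  (constrained at step 1)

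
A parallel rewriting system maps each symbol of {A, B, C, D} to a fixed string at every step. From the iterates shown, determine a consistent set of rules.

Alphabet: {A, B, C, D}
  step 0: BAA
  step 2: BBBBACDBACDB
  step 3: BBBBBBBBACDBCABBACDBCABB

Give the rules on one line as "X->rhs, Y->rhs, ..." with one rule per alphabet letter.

A->AC, B->BB, C->DB, D->CA

  step 2 ⇒ step 3: BBBBACDBACDB ⇒ BB·BB·BB·BB·AC·DB·CA·BB·AC·DB·CA·BB
    A ↦ AC
    B ↦ BB
    C ↦ DB
    D ↦ CA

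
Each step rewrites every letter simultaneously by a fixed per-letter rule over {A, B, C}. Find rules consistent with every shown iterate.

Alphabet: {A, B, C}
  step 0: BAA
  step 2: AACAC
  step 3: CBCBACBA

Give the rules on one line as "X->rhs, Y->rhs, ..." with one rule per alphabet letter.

  step 2 ⇒ step 3: AACAC ⇒ CB·CB·A·CB·A
    A ↦ CB
    C ↦ A
    B ↦ C  (constrained at step 0)

A->CB, B->C, C->A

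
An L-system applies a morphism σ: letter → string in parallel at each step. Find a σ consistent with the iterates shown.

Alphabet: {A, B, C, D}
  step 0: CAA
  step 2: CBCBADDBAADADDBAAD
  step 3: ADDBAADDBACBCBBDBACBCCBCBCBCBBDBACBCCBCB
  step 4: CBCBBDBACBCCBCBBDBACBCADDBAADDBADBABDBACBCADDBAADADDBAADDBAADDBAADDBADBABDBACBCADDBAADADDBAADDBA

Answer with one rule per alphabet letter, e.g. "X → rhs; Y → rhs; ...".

  step 3 ⇒ step 4: ADDBAADDBACBCBBDBACBCCBCBCBCBBDBACBCCBCB ⇒ CBC·B·B·DBA·CBC·CBC·B·B·DBA·CBC·AD·DBA·AD·DBA·DBA·B·DBA·CBC·AD·DBA·AD·AD·DBA·AD·DBA·AD·DBA·AD·DBA·DBA·B·DBA·CBC·AD·DBA·AD·AD·DBA·AD·DBA
    A ↦ CBC
    B ↦ DBA
    C ↦ AD
    D ↦ B

A->CBC, B->DBA, C->AD, D->B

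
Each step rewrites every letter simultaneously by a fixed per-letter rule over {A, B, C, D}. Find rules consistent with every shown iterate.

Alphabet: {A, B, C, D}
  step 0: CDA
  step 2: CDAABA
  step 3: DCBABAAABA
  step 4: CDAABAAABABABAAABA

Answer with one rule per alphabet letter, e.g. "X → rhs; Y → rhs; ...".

  step 3 ⇒ step 4: DCBABAAABA ⇒ C·D·AA·BA·AA·BA·BA·BA·AA·BA
    A ↦ BA
    B ↦ AA
    C ↦ D
    D ↦ C

A->BA, B->AA, C->D, D->C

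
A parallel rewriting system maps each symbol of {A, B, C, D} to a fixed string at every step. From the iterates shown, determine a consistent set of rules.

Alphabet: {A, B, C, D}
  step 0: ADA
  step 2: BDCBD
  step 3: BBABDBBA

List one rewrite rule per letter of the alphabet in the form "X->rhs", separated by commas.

A->C, B->BB, C->BD, D->A

  step 2 ⇒ step 3: BDCBD ⇒ BB·A·BD·BB·A
    B ↦ BB
    C ↦ BD
    D ↦ A
    A ↦ C  (constrained at step 0)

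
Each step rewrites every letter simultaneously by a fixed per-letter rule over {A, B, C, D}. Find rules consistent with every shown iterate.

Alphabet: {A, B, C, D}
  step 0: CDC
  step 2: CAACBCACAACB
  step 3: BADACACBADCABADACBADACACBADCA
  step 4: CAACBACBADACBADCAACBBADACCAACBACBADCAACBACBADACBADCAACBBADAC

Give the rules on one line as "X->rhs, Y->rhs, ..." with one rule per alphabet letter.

  step 3 ⇒ step 4: BADACACBADCABADACBADACACBADCA ⇒ CA·AC·B·AC·BAD·AC·BAD·CA·AC·B·BAD·AC·CA·AC·B·AC·BAD·CA·AC·B·AC·BAD·AC·BAD·CA·AC·B·BAD·AC
    A ↦ AC
    B ↦ CA
    C ↦ BAD
    D ↦ B

A->AC, B->CA, C->BAD, D->B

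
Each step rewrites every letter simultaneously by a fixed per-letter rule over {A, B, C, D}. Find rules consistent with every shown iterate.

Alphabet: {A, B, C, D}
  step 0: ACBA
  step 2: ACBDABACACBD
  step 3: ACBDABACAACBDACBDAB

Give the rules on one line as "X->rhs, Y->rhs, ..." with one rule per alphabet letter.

A->AC, B->A, C->BD, D->B

  step 2 ⇒ step 3: ACBDABACACBD ⇒ AC·BD·A·B·AC·A·AC·BD·AC·BD·A·B
    A ↦ AC
    B ↦ A
    C ↦ BD
    D ↦ B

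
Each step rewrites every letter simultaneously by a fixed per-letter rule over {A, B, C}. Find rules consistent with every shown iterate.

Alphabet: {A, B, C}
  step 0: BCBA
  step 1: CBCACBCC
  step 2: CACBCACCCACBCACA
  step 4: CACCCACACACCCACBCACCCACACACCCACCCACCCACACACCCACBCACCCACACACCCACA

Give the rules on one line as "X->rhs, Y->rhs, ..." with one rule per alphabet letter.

  step 1 ⇒ step 2: CBCACBCC ⇒ CA·CB·CA·CC·CA·CB·CA·CA
    A ↦ CC
    B ↦ CB
    C ↦ CA

A->CC, B->CB, C->CA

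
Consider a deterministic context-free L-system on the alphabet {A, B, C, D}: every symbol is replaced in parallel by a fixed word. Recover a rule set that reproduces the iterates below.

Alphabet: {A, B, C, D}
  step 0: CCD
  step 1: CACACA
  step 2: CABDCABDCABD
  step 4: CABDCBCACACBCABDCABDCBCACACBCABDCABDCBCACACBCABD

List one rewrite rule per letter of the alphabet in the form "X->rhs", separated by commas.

  step 1 ⇒ step 2: CACACA ⇒ CA·BD·CA·BD·CA·BD
    A ↦ BD
    C ↦ CA
    B ↦ CB  (constrained at step 2)
  step 0 ⇒ step 1: CCD ⇒ CA·CA·CA
    D ↦ CA

A->BD, B->CB, C->CA, D->CA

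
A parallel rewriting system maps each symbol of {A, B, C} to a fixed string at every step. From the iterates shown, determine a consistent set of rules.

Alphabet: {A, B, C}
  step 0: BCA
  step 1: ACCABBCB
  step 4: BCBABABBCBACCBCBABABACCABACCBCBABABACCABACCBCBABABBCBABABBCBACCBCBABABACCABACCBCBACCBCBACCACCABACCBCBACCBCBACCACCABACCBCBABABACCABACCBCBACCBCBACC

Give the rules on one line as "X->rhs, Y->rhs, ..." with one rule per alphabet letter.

A->BCB, B->ACC, C->AB

  step 0 ⇒ step 1: BCA ⇒ ACC·AB·BCB
    A ↦ BCB
    B ↦ ACC
    C ↦ AB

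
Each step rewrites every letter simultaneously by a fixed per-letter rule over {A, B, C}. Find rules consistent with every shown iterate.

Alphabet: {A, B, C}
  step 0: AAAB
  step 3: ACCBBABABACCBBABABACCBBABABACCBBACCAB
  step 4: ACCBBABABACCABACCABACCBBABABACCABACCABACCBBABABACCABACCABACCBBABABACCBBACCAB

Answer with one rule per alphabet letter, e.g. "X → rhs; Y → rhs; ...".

  step 3 ⇒ step 4: ACCBBABABACCBBABABACCBBABABACCBBACCAB ⇒ ACC·B·B·AB·AB·ACC·AB·ACC·AB·ACC·B·B·AB·AB·ACC·AB·ACC·AB·ACC·B·B·AB·AB·ACC·AB·ACC·AB·ACC·B·B·AB·AB·ACC·B·B·ACC·AB
    A ↦ ACC
    B ↦ AB
    C ↦ B

A->ACC, B->AB, C->B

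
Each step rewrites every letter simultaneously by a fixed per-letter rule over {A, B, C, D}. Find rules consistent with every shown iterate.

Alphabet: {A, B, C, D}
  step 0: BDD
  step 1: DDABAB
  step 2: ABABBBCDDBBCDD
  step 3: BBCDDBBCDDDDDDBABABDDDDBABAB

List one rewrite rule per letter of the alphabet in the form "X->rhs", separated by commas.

A->BBC, B->DD, C->B, D->AB

  step 2 ⇒ step 3: ABABBBCDDBBCDD ⇒ BBC·DD·BBC·DD·DD·DD·B·AB·AB·DD·DD·B·AB·AB
    A ↦ BBC
    B ↦ DD
    C ↦ B
    D ↦ AB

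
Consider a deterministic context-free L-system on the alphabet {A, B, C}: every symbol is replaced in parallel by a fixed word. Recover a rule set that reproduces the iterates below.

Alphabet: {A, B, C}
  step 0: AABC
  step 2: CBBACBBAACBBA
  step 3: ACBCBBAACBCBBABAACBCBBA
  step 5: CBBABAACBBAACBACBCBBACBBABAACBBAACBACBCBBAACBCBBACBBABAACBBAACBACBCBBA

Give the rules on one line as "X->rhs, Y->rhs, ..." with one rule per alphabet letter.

  step 2 ⇒ step 3: CBBACBBAACBBA ⇒ A·CB·CB·BA·A·CB·CB·BA·BA·A·CB·CB·BA
    A ↦ BA
    B ↦ CB
    C ↦ A

A->BA, B->CB, C->A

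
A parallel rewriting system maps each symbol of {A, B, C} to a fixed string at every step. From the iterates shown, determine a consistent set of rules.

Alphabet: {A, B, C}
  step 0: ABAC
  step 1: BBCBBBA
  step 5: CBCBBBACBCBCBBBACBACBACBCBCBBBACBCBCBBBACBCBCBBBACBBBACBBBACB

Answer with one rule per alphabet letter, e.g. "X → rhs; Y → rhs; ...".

A->BB, B->CB, C->A

  step 0 ⇒ step 1: ABAC ⇒ BB·CB·BB·A
    A ↦ BB
    B ↦ CB
    C ↦ A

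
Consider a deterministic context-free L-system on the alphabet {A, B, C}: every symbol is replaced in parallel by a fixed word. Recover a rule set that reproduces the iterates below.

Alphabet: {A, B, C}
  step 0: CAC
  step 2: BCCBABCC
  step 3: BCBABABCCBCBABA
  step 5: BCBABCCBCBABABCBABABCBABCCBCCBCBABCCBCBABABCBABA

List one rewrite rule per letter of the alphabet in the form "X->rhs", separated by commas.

  step 2 ⇒ step 3: BCCBABCC ⇒ BC·BA·BA·BC·C·BC·BA·BA
    A ↦ C
    B ↦ BC
    C ↦ BA

A->C, B->BC, C->BA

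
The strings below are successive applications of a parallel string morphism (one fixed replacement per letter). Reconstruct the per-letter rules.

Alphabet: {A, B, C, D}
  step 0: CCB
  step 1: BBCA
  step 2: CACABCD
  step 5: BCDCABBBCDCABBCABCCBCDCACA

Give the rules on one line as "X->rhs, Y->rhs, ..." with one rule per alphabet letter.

  step 1 ⇒ step 2: BBCA ⇒ CA·CA·B·CD
    A ↦ CD
    B ↦ CA
    C ↦ B
    D ↦ CC  (constrained at step 2)

A->CD, B->CA, C->B, D->CC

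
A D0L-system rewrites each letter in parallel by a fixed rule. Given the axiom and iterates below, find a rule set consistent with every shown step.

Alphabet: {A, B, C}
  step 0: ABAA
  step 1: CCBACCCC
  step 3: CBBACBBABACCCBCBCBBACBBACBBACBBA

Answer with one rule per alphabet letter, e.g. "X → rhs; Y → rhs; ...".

  step 0 ⇒ step 1: ABAA ⇒ CC·BA·CC·CC
    A ↦ CC
    B ↦ BA
    C ↦ CB  (constrained at step 1)

A->CC, B->BA, C->CB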